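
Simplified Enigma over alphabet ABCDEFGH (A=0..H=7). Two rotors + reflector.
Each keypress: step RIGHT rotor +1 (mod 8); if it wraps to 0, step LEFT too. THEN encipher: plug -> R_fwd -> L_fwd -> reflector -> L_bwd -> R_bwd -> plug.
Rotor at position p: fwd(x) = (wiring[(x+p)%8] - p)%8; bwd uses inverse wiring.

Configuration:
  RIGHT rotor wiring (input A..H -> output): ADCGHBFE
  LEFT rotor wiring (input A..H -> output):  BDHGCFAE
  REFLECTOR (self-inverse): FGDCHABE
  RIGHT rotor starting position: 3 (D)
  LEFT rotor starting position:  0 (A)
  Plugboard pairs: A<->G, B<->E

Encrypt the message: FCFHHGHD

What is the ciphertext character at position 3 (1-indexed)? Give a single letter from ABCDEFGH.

Char 1 ('F'): step: R->4, L=0; F->plug->F->R->H->L->E->refl->H->L'->C->R'->H->plug->H
Char 2 ('C'): step: R->5, L=0; C->plug->C->R->H->L->E->refl->H->L'->C->R'->H->plug->H
Char 3 ('F'): step: R->6, L=0; F->plug->F->R->A->L->B->refl->G->L'->D->R'->H->plug->H

H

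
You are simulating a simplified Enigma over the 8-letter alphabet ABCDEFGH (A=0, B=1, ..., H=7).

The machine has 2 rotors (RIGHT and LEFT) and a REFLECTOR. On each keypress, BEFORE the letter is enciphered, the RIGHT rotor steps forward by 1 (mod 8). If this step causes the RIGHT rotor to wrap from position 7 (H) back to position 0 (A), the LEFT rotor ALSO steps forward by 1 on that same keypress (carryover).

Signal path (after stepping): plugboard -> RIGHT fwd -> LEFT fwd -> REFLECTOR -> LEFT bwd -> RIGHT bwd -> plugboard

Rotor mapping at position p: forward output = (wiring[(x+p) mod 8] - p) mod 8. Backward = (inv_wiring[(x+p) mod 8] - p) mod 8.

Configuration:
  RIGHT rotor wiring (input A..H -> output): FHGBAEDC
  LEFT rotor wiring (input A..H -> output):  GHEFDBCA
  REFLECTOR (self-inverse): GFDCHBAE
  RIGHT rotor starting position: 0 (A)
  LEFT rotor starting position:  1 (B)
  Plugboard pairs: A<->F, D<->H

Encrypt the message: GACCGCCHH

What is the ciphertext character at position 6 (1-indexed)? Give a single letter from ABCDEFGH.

Char 1 ('G'): step: R->1, L=1; G->plug->G->R->B->L->D->refl->C->L'->D->R'->E->plug->E
Char 2 ('A'): step: R->2, L=1; A->plug->F->R->A->L->G->refl->A->L'->E->R'->A->plug->F
Char 3 ('C'): step: R->3, L=1; C->plug->C->R->B->L->D->refl->C->L'->D->R'->H->plug->D
Char 4 ('C'): step: R->4, L=1; C->plug->C->R->H->L->F->refl->B->L'->F->R'->H->plug->D
Char 5 ('G'): step: R->5, L=1; G->plug->G->R->E->L->A->refl->G->L'->A->R'->D->plug->H
Char 6 ('C'): step: R->6, L=1; C->plug->C->R->H->L->F->refl->B->L'->F->R'->A->plug->F

F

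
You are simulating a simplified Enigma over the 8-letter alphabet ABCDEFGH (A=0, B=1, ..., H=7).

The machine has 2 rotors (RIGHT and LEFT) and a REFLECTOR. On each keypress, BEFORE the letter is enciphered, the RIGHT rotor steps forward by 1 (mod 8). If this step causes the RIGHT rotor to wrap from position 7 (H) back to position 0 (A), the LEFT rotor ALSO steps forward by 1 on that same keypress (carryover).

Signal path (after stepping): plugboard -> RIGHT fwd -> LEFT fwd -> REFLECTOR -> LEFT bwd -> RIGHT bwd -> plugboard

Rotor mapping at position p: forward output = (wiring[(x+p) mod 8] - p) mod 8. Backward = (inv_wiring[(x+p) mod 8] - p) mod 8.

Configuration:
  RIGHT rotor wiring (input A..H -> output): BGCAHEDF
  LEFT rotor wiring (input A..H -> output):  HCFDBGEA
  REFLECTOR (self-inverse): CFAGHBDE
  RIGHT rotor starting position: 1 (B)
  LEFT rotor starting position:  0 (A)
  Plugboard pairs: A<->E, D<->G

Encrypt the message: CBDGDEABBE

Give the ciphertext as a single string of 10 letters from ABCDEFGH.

Answer: FABHBFHGAH

Derivation:
Char 1 ('C'): step: R->2, L=0; C->plug->C->R->F->L->G->refl->D->L'->D->R'->F->plug->F
Char 2 ('B'): step: R->3, L=0; B->plug->B->R->E->L->B->refl->F->L'->C->R'->E->plug->A
Char 3 ('D'): step: R->4, L=0; D->plug->G->R->G->L->E->refl->H->L'->A->R'->B->plug->B
Char 4 ('G'): step: R->5, L=0; G->plug->D->R->E->L->B->refl->F->L'->C->R'->H->plug->H
Char 5 ('D'): step: R->6, L=0; D->plug->G->R->B->L->C->refl->A->L'->H->R'->B->plug->B
Char 6 ('E'): step: R->7, L=0; E->plug->A->R->G->L->E->refl->H->L'->A->R'->F->plug->F
Char 7 ('A'): step: R->0, L->1 (L advanced); A->plug->E->R->H->L->G->refl->D->L'->F->R'->H->plug->H
Char 8 ('B'): step: R->1, L=1; B->plug->B->R->B->L->E->refl->H->L'->G->R'->D->plug->G
Char 9 ('B'): step: R->2, L=1; B->plug->B->R->G->L->H->refl->E->L'->B->R'->E->plug->A
Char 10 ('E'): step: R->3, L=1; E->plug->A->R->F->L->D->refl->G->L'->H->R'->H->plug->H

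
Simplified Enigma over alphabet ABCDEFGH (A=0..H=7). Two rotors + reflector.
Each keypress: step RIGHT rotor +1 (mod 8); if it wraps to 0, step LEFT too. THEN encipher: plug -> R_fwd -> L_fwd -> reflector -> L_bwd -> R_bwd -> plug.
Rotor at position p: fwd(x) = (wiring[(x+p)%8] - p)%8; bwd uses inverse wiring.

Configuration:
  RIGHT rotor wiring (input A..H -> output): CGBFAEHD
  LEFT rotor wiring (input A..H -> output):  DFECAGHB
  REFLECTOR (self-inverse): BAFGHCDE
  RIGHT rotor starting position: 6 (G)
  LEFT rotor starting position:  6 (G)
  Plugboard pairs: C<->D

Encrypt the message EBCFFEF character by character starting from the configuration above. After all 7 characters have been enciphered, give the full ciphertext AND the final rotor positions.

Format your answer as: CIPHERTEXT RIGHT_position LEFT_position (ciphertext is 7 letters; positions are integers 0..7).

Char 1 ('E'): step: R->7, L=6; E->plug->E->R->G->L->C->refl->F->L'->C->R'->D->plug->C
Char 2 ('B'): step: R->0, L->7 (L advanced); B->plug->B->R->G->L->H->refl->E->L'->B->R'->C->plug->D
Char 3 ('C'): step: R->1, L=7; C->plug->D->R->H->L->A->refl->B->L'->F->R'->A->plug->A
Char 4 ('F'): step: R->2, L=7; F->plug->F->R->B->L->E->refl->H->L'->G->R'->C->plug->D
Char 5 ('F'): step: R->3, L=7; F->plug->F->R->H->L->A->refl->B->L'->F->R'->B->plug->B
Char 6 ('E'): step: R->4, L=7; E->plug->E->R->G->L->H->refl->E->L'->B->R'->H->plug->H
Char 7 ('F'): step: R->5, L=7; F->plug->F->R->E->L->D->refl->G->L'->C->R'->B->plug->B
Final: ciphertext=CDADBHB, RIGHT=5, LEFT=7

Answer: CDADBHB 5 7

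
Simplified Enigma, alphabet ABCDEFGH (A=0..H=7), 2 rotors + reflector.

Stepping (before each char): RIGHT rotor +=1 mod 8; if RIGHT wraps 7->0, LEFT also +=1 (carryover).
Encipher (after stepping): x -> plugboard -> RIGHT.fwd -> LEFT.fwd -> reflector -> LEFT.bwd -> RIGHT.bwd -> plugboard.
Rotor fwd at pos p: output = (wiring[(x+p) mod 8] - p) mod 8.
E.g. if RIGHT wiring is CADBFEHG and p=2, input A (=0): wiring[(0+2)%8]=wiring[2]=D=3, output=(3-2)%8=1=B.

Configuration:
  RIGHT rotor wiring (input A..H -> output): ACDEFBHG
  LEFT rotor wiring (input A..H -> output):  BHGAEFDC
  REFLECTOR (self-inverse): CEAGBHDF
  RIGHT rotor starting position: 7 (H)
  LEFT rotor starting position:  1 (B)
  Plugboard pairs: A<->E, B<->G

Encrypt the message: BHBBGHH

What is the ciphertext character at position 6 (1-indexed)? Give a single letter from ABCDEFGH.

Char 1 ('B'): step: R->0, L->2 (L advanced); B->plug->G->R->H->L->F->refl->H->L'->G->R'->H->plug->H
Char 2 ('H'): step: R->1, L=2; H->plug->H->R->H->L->F->refl->H->L'->G->R'->F->plug->F
Char 3 ('B'): step: R->2, L=2; B->plug->G->R->G->L->H->refl->F->L'->H->R'->D->plug->D
Char 4 ('B'): step: R->3, L=2; B->plug->G->R->H->L->F->refl->H->L'->G->R'->C->plug->C
Char 5 ('G'): step: R->4, L=2; G->plug->B->R->F->L->A->refl->C->L'->C->R'->D->plug->D
Char 6 ('H'): step: R->5, L=2; H->plug->H->R->A->L->E->refl->B->L'->E->R'->A->plug->E

E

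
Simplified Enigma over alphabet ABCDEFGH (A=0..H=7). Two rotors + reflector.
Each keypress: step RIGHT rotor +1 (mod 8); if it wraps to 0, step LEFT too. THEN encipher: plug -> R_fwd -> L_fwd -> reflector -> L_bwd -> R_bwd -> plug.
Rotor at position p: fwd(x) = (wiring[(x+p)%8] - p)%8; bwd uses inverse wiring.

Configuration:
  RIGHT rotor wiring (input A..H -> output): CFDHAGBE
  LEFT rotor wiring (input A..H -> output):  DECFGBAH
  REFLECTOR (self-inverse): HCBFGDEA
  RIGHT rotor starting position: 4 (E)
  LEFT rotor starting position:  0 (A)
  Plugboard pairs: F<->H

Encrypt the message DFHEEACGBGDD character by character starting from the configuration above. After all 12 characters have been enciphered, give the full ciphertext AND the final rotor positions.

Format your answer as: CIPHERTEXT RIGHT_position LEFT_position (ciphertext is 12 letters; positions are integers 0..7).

Answer: GADCAEFHDBAH 0 2

Derivation:
Char 1 ('D'): step: R->5, L=0; D->plug->D->R->F->L->B->refl->C->L'->C->R'->G->plug->G
Char 2 ('F'): step: R->6, L=0; F->plug->H->R->A->L->D->refl->F->L'->D->R'->A->plug->A
Char 3 ('H'): step: R->7, L=0; H->plug->F->R->B->L->E->refl->G->L'->E->R'->D->plug->D
Char 4 ('E'): step: R->0, L->1 (L advanced); E->plug->E->R->A->L->D->refl->F->L'->D->R'->C->plug->C
Char 5 ('E'): step: R->1, L=1; E->plug->E->R->F->L->H->refl->A->L'->E->R'->A->plug->A
Char 6 ('A'): step: R->2, L=1; A->plug->A->R->B->L->B->refl->C->L'->H->R'->E->plug->E
Char 7 ('C'): step: R->3, L=1; C->plug->C->R->D->L->F->refl->D->L'->A->R'->H->plug->F
Char 8 ('G'): step: R->4, L=1; G->plug->G->R->H->L->C->refl->B->L'->B->R'->F->plug->H
Char 9 ('B'): step: R->5, L=1; B->plug->B->R->E->L->A->refl->H->L'->F->R'->D->plug->D
Char 10 ('G'): step: R->6, L=1; G->plug->G->R->C->L->E->refl->G->L'->G->R'->B->plug->B
Char 11 ('D'): step: R->7, L=1; D->plug->D->R->E->L->A->refl->H->L'->F->R'->A->plug->A
Char 12 ('D'): step: R->0, L->2 (L advanced); D->plug->D->R->H->L->C->refl->B->L'->G->R'->F->plug->H
Final: ciphertext=GADCAEFHDBAH, RIGHT=0, LEFT=2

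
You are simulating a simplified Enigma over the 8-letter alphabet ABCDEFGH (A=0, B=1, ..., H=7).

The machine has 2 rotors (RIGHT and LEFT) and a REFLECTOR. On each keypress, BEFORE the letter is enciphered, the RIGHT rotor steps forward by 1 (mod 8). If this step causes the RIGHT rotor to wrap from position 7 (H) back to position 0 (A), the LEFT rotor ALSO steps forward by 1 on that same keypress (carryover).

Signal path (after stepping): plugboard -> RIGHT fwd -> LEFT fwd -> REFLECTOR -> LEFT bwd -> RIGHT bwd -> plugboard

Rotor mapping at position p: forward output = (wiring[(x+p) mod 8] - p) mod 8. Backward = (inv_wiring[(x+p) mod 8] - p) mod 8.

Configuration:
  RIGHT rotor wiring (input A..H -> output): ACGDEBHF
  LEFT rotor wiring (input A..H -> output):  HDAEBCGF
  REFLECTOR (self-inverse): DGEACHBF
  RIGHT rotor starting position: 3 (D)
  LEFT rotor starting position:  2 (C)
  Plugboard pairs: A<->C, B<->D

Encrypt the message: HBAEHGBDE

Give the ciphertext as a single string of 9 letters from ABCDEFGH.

Answer: CEGDEDACD

Derivation:
Char 1 ('H'): step: R->4, L=2; H->plug->H->R->H->L->B->refl->G->L'->A->R'->A->plug->C
Char 2 ('B'): step: R->5, L=2; B->plug->D->R->D->L->A->refl->D->L'->F->R'->E->plug->E
Char 3 ('A'): step: R->6, L=2; A->plug->C->R->C->L->H->refl->F->L'->G->R'->G->plug->G
Char 4 ('E'): step: R->7, L=2; E->plug->E->R->E->L->E->refl->C->L'->B->R'->B->plug->D
Char 5 ('H'): step: R->0, L->3 (L advanced); H->plug->H->R->F->L->E->refl->C->L'->E->R'->E->plug->E
Char 6 ('G'): step: R->1, L=3; G->plug->G->R->E->L->C->refl->E->L'->F->R'->B->plug->D
Char 7 ('B'): step: R->2, L=3; B->plug->D->R->H->L->F->refl->H->L'->C->R'->C->plug->A
Char 8 ('D'): step: R->3, L=3; D->plug->B->R->B->L->G->refl->B->L'->A->R'->A->plug->C
Char 9 ('E'): step: R->4, L=3; E->plug->E->R->E->L->C->refl->E->L'->F->R'->B->plug->D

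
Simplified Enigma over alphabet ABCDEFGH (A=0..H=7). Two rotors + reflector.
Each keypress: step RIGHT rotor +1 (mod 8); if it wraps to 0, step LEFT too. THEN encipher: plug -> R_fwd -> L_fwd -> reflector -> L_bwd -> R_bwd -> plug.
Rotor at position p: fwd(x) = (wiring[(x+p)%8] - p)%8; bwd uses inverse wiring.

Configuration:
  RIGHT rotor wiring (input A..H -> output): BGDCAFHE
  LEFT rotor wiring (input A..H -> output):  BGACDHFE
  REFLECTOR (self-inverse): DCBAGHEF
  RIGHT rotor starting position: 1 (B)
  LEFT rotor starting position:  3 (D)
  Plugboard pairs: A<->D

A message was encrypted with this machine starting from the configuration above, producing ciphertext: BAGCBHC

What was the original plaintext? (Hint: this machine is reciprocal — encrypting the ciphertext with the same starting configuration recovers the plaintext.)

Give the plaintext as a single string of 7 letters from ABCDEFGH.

Char 1 ('B'): step: R->2, L=3; B->plug->B->R->A->L->H->refl->F->L'->H->R'->G->plug->G
Char 2 ('A'): step: R->3, L=3; A->plug->D->R->E->L->B->refl->C->L'->D->R'->G->plug->G
Char 3 ('G'): step: R->4, L=3; G->plug->G->R->H->L->F->refl->H->L'->A->R'->D->plug->A
Char 4 ('C'): step: R->5, L=3; C->plug->C->R->H->L->F->refl->H->L'->A->R'->A->plug->D
Char 5 ('B'): step: R->6, L=3; B->plug->B->R->G->L->D->refl->A->L'->B->R'->A->plug->D
Char 6 ('H'): step: R->7, L=3; H->plug->H->R->A->L->H->refl->F->L'->H->R'->C->plug->C
Char 7 ('C'): step: R->0, L->4 (L advanced); C->plug->C->R->D->L->A->refl->D->L'->B->R'->A->plug->D

Answer: GGADDCD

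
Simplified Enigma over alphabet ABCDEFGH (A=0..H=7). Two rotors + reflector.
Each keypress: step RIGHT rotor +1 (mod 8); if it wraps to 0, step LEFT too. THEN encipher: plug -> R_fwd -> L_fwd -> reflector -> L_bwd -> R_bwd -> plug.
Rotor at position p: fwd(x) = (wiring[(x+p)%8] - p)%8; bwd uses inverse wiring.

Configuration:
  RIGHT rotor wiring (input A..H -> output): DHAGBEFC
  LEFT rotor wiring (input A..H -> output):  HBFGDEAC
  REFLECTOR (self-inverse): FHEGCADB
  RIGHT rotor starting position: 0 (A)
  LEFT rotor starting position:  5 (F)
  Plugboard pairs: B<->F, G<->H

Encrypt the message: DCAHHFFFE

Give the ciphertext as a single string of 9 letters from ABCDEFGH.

Char 1 ('D'): step: R->1, L=5; D->plug->D->R->A->L->H->refl->B->L'->G->R'->A->plug->A
Char 2 ('C'): step: R->2, L=5; C->plug->C->R->H->L->G->refl->D->L'->B->R'->G->plug->H
Char 3 ('A'): step: R->3, L=5; A->plug->A->R->D->L->C->refl->E->L'->E->R'->G->plug->H
Char 4 ('H'): step: R->4, L=5; H->plug->G->R->E->L->E->refl->C->L'->D->R'->F->plug->B
Char 5 ('H'): step: R->5, L=5; H->plug->G->R->B->L->D->refl->G->L'->H->R'->A->plug->A
Char 6 ('F'): step: R->6, L=5; F->plug->B->R->E->L->E->refl->C->L'->D->R'->G->plug->H
Char 7 ('F'): step: R->7, L=5; F->plug->B->R->E->L->E->refl->C->L'->D->R'->A->plug->A
Char 8 ('F'): step: R->0, L->6 (L advanced); F->plug->B->R->H->L->G->refl->D->L'->D->R'->A->plug->A
Char 9 ('E'): step: R->1, L=6; E->plug->E->R->D->L->D->refl->G->L'->H->R'->B->plug->F

Answer: AHHBAHAAF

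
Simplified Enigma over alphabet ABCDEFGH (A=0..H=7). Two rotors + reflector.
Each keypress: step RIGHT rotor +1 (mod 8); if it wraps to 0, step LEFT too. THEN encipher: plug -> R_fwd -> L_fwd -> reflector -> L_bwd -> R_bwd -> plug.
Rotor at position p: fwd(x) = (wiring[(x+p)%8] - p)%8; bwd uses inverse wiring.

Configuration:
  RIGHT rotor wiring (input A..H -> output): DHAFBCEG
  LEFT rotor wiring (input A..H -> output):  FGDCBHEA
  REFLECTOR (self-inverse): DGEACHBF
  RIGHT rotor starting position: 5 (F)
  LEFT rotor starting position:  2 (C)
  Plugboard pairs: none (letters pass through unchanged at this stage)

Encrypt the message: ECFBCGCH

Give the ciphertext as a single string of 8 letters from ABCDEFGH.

Answer: GHDAAFGG

Derivation:
Char 1 ('E'): step: R->6, L=2; E->plug->E->R->C->L->H->refl->F->L'->D->R'->G->plug->G
Char 2 ('C'): step: R->7, L=2; C->plug->C->R->A->L->B->refl->G->L'->F->R'->H->plug->H
Char 3 ('F'): step: R->0, L->3 (L advanced); F->plug->F->R->C->L->E->refl->C->L'->F->R'->D->plug->D
Char 4 ('B'): step: R->1, L=3; B->plug->B->R->H->L->A->refl->D->L'->G->R'->A->plug->A
Char 5 ('C'): step: R->2, L=3; C->plug->C->R->H->L->A->refl->D->L'->G->R'->A->plug->A
Char 6 ('G'): step: R->3, L=3; G->plug->G->R->E->L->F->refl->H->L'->A->R'->F->plug->F
Char 7 ('C'): step: R->4, L=3; C->plug->C->R->A->L->H->refl->F->L'->E->R'->G->plug->G
Char 8 ('H'): step: R->5, L=3; H->plug->H->R->E->L->F->refl->H->L'->A->R'->G->plug->G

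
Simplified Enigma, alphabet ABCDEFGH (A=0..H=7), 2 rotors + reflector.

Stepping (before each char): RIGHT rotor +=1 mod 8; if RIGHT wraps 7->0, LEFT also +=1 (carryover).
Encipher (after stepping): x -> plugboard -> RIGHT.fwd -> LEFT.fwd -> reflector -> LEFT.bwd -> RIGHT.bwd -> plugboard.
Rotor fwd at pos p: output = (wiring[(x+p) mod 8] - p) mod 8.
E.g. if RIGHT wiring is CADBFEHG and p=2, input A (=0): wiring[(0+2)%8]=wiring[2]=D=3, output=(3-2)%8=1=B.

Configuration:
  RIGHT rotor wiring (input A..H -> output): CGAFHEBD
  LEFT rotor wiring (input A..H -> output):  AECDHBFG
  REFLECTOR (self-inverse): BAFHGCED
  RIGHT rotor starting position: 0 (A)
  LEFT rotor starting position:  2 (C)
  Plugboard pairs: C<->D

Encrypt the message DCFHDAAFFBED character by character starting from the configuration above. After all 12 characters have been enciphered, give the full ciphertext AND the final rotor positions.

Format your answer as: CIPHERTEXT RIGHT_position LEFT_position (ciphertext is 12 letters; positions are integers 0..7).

Char 1 ('D'): step: R->1, L=2; D->plug->C->R->E->L->D->refl->H->L'->D->R'->E->plug->E
Char 2 ('C'): step: R->2, L=2; C->plug->D->R->C->L->F->refl->C->L'->H->R'->E->plug->E
Char 3 ('F'): step: R->3, L=2; F->plug->F->R->H->L->C->refl->F->L'->C->R'->A->plug->A
Char 4 ('H'): step: R->4, L=2; H->plug->H->R->B->L->B->refl->A->L'->A->R'->B->plug->B
Char 5 ('D'): step: R->5, L=2; D->plug->C->R->G->L->G->refl->E->L'->F->R'->D->plug->C
Char 6 ('A'): step: R->6, L=2; A->plug->A->R->D->L->H->refl->D->L'->E->R'->C->plug->D
Char 7 ('A'): step: R->7, L=2; A->plug->A->R->E->L->D->refl->H->L'->D->R'->B->plug->B
Char 8 ('F'): step: R->0, L->3 (L advanced); F->plug->F->R->E->L->D->refl->H->L'->H->R'->E->plug->E
Char 9 ('F'): step: R->1, L=3; F->plug->F->R->A->L->A->refl->B->L'->G->R'->D->plug->C
Char 10 ('B'): step: R->2, L=3; B->plug->B->R->D->L->C->refl->F->L'->F->R'->C->plug->D
Char 11 ('E'): step: R->3, L=3; E->plug->E->R->A->L->A->refl->B->L'->G->R'->D->plug->C
Char 12 ('D'): step: R->4, L=3; D->plug->C->R->F->L->F->refl->C->L'->D->R'->A->plug->A
Final: ciphertext=EEABCDBECDCA, RIGHT=4, LEFT=3

Answer: EEABCDBECDCA 4 3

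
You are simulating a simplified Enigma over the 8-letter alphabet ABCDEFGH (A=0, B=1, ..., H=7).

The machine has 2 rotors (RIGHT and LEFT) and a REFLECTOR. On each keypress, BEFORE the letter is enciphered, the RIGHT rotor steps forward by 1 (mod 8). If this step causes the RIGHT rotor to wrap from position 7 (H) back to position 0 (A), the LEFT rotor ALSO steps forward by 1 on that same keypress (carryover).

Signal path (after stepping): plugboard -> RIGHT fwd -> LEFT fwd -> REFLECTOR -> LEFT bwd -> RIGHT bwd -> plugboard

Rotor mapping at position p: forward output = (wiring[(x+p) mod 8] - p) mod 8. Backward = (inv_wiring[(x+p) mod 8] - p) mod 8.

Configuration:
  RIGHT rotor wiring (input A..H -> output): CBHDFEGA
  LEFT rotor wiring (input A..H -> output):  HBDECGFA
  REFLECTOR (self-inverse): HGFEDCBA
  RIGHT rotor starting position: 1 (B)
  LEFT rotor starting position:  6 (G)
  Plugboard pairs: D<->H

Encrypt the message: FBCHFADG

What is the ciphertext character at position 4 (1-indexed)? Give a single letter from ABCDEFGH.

Char 1 ('F'): step: R->2, L=6; F->plug->F->R->G->L->E->refl->D->L'->D->R'->C->plug->C
Char 2 ('B'): step: R->3, L=6; B->plug->B->R->C->L->B->refl->G->L'->F->R'->E->plug->E
Char 3 ('C'): step: R->4, L=6; C->plug->C->R->C->L->B->refl->G->L'->F->R'->F->plug->F
Char 4 ('H'): step: R->5, L=6; H->plug->D->R->F->L->G->refl->B->L'->C->R'->F->plug->F

F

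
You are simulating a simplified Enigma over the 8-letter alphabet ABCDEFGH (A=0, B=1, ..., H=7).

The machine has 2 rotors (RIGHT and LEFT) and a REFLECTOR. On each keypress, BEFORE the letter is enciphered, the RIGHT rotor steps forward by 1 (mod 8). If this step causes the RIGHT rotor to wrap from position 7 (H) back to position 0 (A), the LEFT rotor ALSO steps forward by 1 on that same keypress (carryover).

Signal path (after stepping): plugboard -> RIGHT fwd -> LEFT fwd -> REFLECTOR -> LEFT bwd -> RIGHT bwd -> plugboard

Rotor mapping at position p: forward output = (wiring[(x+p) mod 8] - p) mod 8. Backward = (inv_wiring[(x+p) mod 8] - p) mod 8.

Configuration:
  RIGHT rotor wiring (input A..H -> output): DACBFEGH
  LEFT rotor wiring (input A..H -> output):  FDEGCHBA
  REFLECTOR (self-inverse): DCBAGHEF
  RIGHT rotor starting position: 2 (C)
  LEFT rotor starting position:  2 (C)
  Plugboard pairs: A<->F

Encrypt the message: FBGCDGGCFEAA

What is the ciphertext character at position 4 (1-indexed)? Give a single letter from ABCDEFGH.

Char 1 ('F'): step: R->3, L=2; F->plug->A->R->G->L->D->refl->A->L'->C->R'->B->plug->B
Char 2 ('B'): step: R->4, L=2; B->plug->B->R->A->L->C->refl->B->L'->H->R'->E->plug->E
Char 3 ('G'): step: R->5, L=2; G->plug->G->R->E->L->H->refl->F->L'->D->R'->E->plug->E
Char 4 ('C'): step: R->6, L=2; C->plug->C->R->F->L->G->refl->E->L'->B->R'->B->plug->B

B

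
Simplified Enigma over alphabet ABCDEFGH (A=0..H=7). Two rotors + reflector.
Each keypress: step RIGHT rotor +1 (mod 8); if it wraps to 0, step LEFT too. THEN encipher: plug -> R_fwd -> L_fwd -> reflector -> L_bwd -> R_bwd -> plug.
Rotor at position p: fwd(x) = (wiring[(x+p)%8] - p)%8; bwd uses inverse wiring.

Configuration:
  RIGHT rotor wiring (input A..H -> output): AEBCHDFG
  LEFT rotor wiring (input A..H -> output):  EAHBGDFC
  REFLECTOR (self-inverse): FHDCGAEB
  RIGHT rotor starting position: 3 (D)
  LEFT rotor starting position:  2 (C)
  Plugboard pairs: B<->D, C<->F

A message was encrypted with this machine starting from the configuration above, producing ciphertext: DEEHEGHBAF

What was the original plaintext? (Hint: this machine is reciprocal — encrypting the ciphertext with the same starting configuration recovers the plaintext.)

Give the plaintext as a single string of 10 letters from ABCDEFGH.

Answer: BHGGACGHFB

Derivation:
Char 1 ('D'): step: R->4, L=2; D->plug->B->R->H->L->G->refl->E->L'->C->R'->D->plug->B
Char 2 ('E'): step: R->5, L=2; E->plug->E->R->H->L->G->refl->E->L'->C->R'->H->plug->H
Char 3 ('E'): step: R->6, L=2; E->plug->E->R->D->L->B->refl->H->L'->B->R'->G->plug->G
Char 4 ('H'): step: R->7, L=2; H->plug->H->R->G->L->C->refl->D->L'->E->R'->G->plug->G
Char 5 ('E'): step: R->0, L->3 (L advanced); E->plug->E->R->H->L->E->refl->G->L'->A->R'->A->plug->A
Char 6 ('G'): step: R->1, L=3; G->plug->G->R->F->L->B->refl->H->L'->E->R'->F->plug->C
Char 7 ('H'): step: R->2, L=3; H->plug->H->R->C->L->A->refl->F->L'->G->R'->G->plug->G
Char 8 ('B'): step: R->3, L=3; B->plug->D->R->C->L->A->refl->F->L'->G->R'->H->plug->H
Char 9 ('A'): step: R->4, L=3; A->plug->A->R->D->L->C->refl->D->L'->B->R'->C->plug->F
Char 10 ('F'): step: R->5, L=3; F->plug->C->R->B->L->D->refl->C->L'->D->R'->D->plug->B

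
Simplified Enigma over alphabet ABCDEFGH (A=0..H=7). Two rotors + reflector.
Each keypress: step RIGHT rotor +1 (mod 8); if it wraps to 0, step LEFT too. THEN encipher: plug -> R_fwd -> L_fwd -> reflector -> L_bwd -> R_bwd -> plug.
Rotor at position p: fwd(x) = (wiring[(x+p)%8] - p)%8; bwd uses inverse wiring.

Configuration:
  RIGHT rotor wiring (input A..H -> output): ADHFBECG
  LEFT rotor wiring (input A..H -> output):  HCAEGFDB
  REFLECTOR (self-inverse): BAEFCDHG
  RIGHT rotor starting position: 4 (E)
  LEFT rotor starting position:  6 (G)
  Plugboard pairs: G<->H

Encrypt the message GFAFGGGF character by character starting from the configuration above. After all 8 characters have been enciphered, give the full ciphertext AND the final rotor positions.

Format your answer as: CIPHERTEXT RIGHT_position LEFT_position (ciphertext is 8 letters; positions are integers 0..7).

Answer: DDHHDBAB 4 7

Derivation:
Char 1 ('G'): step: R->5, L=6; G->plug->H->R->E->L->C->refl->E->L'->D->R'->D->plug->D
Char 2 ('F'): step: R->6, L=6; F->plug->F->R->H->L->H->refl->G->L'->F->R'->D->plug->D
Char 3 ('A'): step: R->7, L=6; A->plug->A->R->H->L->H->refl->G->L'->F->R'->G->plug->H
Char 4 ('F'): step: R->0, L->7 (L advanced); F->plug->F->R->E->L->F->refl->D->L'->C->R'->G->plug->H
Char 5 ('G'): step: R->1, L=7; G->plug->H->R->H->L->E->refl->C->L'->A->R'->D->plug->D
Char 6 ('G'): step: R->2, L=7; G->plug->H->R->B->L->A->refl->B->L'->D->R'->B->plug->B
Char 7 ('G'): step: R->3, L=7; G->plug->H->R->E->L->F->refl->D->L'->C->R'->A->plug->A
Char 8 ('F'): step: R->4, L=7; F->plug->F->R->H->L->E->refl->C->L'->A->R'->B->plug->B
Final: ciphertext=DDHHDBAB, RIGHT=4, LEFT=7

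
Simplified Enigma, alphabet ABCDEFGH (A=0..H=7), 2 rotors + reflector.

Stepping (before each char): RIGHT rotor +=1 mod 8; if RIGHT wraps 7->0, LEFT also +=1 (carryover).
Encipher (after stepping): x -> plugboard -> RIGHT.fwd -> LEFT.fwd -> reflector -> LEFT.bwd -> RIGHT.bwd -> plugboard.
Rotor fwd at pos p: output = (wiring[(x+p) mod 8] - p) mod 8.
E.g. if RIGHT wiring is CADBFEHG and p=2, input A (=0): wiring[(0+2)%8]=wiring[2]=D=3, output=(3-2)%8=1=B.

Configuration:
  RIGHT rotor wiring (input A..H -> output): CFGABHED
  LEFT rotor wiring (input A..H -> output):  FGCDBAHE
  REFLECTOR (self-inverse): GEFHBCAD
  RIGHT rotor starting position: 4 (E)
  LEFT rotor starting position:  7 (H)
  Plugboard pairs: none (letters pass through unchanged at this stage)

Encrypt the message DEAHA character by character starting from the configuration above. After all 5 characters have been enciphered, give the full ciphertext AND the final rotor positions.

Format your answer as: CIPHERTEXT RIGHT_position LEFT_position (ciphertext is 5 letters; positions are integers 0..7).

Char 1 ('D'): step: R->5, L=7; D->plug->D->R->F->L->C->refl->F->L'->A->R'->E->plug->E
Char 2 ('E'): step: R->6, L=7; E->plug->E->R->A->L->F->refl->C->L'->F->R'->B->plug->B
Char 3 ('A'): step: R->7, L=7; A->plug->A->R->E->L->E->refl->B->L'->G->R'->C->plug->C
Char 4 ('H'): step: R->0, L->0 (L advanced); H->plug->H->R->D->L->D->refl->H->L'->G->R'->C->plug->C
Char 5 ('A'): step: R->1, L=0; A->plug->A->R->E->L->B->refl->E->L'->H->R'->C->plug->C
Final: ciphertext=EBCCC, RIGHT=1, LEFT=0

Answer: EBCCC 1 0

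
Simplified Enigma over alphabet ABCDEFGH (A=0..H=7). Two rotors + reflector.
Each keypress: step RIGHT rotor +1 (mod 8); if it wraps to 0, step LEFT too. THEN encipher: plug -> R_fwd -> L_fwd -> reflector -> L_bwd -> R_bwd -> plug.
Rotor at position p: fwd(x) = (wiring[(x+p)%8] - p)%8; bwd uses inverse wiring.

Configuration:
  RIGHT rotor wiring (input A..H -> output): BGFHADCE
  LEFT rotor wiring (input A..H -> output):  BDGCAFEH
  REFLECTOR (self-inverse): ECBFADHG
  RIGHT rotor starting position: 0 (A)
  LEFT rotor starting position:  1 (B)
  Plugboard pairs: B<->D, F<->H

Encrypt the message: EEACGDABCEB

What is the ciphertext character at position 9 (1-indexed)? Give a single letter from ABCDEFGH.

Char 1 ('E'): step: R->1, L=1; E->plug->E->R->C->L->B->refl->C->L'->A->R'->H->plug->F
Char 2 ('E'): step: R->2, L=1; E->plug->E->R->A->L->C->refl->B->L'->C->R'->F->plug->H
Char 3 ('A'): step: R->3, L=1; A->plug->A->R->E->L->E->refl->A->L'->H->R'->D->plug->B
Char 4 ('C'): step: R->4, L=1; C->plug->C->R->G->L->G->refl->H->L'->D->R'->H->plug->F
Char 5 ('G'): step: R->5, L=1; G->plug->G->R->C->L->B->refl->C->L'->A->R'->F->plug->H
Char 6 ('D'): step: R->6, L=1; D->plug->B->R->G->L->G->refl->H->L'->D->R'->C->plug->C
Char 7 ('A'): step: R->7, L=1; A->plug->A->R->F->L->D->refl->F->L'->B->R'->F->plug->H
Char 8 ('B'): step: R->0, L->2 (L advanced); B->plug->D->R->H->L->B->refl->C->L'->E->R'->H->plug->F
Char 9 ('C'): step: R->1, L=2; C->plug->C->R->G->L->H->refl->G->L'->C->R'->E->plug->E

E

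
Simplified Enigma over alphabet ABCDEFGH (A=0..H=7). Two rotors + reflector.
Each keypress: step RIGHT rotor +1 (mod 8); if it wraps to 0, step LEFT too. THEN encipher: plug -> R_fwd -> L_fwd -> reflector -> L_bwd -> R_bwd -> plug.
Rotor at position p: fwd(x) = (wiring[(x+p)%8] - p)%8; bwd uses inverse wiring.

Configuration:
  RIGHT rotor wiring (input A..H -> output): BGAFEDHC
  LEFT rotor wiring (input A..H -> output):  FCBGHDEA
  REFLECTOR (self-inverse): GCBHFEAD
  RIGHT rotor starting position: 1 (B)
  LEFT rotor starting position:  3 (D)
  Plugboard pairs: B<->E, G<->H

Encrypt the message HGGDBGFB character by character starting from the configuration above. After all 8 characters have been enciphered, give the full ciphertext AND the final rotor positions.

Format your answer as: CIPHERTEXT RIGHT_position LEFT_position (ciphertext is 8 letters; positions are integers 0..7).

Answer: CHHBFBEA 1 4

Derivation:
Char 1 ('H'): step: R->2, L=3; H->plug->G->R->H->L->G->refl->A->L'->C->R'->C->plug->C
Char 2 ('G'): step: R->3, L=3; G->plug->H->R->F->L->C->refl->B->L'->D->R'->G->plug->H
Char 3 ('G'): step: R->4, L=3; G->plug->H->R->B->L->E->refl->F->L'->E->R'->G->plug->H
Char 4 ('D'): step: R->5, L=3; D->plug->D->R->E->L->F->refl->E->L'->B->R'->E->plug->B
Char 5 ('B'): step: R->6, L=3; B->plug->E->R->C->L->A->refl->G->L'->H->R'->F->plug->F
Char 6 ('G'): step: R->7, L=3; G->plug->H->R->A->L->D->refl->H->L'->G->R'->E->plug->B
Char 7 ('F'): step: R->0, L->4 (L advanced); F->plug->F->R->D->L->E->refl->F->L'->G->R'->B->plug->E
Char 8 ('B'): step: R->1, L=4; B->plug->E->R->C->L->A->refl->G->L'->F->R'->A->plug->A
Final: ciphertext=CHHBFBEA, RIGHT=1, LEFT=4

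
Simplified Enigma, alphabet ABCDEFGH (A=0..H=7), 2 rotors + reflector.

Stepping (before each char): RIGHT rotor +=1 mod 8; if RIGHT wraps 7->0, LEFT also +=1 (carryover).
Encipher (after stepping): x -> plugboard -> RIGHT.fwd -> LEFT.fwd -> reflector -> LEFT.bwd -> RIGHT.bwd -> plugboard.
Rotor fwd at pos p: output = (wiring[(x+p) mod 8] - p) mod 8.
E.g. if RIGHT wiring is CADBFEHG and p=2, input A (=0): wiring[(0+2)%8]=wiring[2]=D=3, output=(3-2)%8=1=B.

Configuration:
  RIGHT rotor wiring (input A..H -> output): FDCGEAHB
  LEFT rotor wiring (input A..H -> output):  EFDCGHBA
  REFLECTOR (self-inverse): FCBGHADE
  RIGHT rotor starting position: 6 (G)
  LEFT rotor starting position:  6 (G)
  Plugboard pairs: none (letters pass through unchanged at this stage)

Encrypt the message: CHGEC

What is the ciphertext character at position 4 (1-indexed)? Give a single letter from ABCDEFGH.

Char 1 ('C'): step: R->7, L=6; C->plug->C->R->E->L->F->refl->A->L'->G->R'->B->plug->B
Char 2 ('H'): step: R->0, L->7 (L advanced); H->plug->H->R->B->L->F->refl->A->L'->G->R'->D->plug->D
Char 3 ('G'): step: R->1, L=7; G->plug->G->R->A->L->B->refl->C->L'->H->R'->E->plug->E
Char 4 ('E'): step: R->2, L=7; E->plug->E->R->F->L->H->refl->E->L'->D->R'->G->plug->G

G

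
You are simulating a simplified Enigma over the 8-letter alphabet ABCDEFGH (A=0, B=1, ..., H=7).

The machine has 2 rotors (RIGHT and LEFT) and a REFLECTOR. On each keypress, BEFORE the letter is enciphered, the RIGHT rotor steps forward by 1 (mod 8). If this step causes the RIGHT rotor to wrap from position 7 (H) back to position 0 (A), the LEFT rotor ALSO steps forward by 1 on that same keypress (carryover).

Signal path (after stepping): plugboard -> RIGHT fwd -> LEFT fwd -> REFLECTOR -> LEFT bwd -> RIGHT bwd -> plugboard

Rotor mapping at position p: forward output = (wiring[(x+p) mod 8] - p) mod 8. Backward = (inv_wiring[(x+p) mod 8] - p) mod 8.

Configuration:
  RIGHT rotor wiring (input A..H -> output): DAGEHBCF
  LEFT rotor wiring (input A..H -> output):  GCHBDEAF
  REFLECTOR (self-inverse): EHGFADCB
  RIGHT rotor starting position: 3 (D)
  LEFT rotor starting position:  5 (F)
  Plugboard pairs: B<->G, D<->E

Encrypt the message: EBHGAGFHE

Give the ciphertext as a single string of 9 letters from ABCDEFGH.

Answer: FGDCBEGDF

Derivation:
Char 1 ('E'): step: R->4, L=5; E->plug->D->R->B->L->D->refl->F->L'->E->R'->F->plug->F
Char 2 ('B'): step: R->5, L=5; B->plug->G->R->H->L->G->refl->C->L'->F->R'->B->plug->G
Char 3 ('H'): step: R->6, L=5; H->plug->H->R->D->L->B->refl->H->L'->A->R'->E->plug->D
Char 4 ('G'): step: R->7, L=5; G->plug->B->R->E->L->F->refl->D->L'->B->R'->C->plug->C
Char 5 ('A'): step: R->0, L->6 (L advanced); A->plug->A->R->D->L->E->refl->A->L'->C->R'->G->plug->B
Char 6 ('G'): step: R->1, L=6; G->plug->B->R->F->L->D->refl->F->L'->G->R'->D->plug->E
Char 7 ('F'): step: R->2, L=6; F->plug->F->R->D->L->E->refl->A->L'->C->R'->B->plug->G
Char 8 ('H'): step: R->3, L=6; H->plug->H->R->D->L->E->refl->A->L'->C->R'->E->plug->D
Char 9 ('E'): step: R->4, L=6; E->plug->D->R->B->L->H->refl->B->L'->E->R'->F->plug->F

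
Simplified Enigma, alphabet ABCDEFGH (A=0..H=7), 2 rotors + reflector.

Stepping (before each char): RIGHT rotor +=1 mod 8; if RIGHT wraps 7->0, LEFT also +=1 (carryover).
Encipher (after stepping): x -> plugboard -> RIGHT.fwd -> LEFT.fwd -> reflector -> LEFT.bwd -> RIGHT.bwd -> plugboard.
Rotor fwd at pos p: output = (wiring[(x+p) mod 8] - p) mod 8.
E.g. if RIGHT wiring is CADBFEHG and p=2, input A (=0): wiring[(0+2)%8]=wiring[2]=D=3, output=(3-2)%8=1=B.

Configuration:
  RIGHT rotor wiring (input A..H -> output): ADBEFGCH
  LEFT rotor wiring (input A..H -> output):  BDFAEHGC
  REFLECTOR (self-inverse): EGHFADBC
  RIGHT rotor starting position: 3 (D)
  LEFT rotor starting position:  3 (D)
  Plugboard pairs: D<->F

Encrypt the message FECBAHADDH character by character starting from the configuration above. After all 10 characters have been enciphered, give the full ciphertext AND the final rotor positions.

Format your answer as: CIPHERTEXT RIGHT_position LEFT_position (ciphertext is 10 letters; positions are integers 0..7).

Answer: HCDEHBEBHG 5 4

Derivation:
Char 1 ('F'): step: R->4, L=3; F->plug->D->R->D->L->D->refl->F->L'->A->R'->H->plug->H
Char 2 ('E'): step: R->5, L=3; E->plug->E->R->G->L->A->refl->E->L'->C->R'->C->plug->C
Char 3 ('C'): step: R->6, L=3; C->plug->C->R->C->L->E->refl->A->L'->G->R'->F->plug->D
Char 4 ('B'): step: R->7, L=3; B->plug->B->R->B->L->B->refl->G->L'->F->R'->E->plug->E
Char 5 ('A'): step: R->0, L->4 (L advanced); A->plug->A->R->A->L->A->refl->E->L'->H->R'->H->plug->H
Char 6 ('H'): step: R->1, L=4; H->plug->H->R->H->L->E->refl->A->L'->A->R'->B->plug->B
Char 7 ('A'): step: R->2, L=4; A->plug->A->R->H->L->E->refl->A->L'->A->R'->E->plug->E
Char 8 ('D'): step: R->3, L=4; D->plug->F->R->F->L->H->refl->C->L'->C->R'->B->plug->B
Char 9 ('D'): step: R->4, L=4; D->plug->F->R->H->L->E->refl->A->L'->A->R'->H->plug->H
Char 10 ('H'): step: R->5, L=4; H->plug->H->R->A->L->A->refl->E->L'->H->R'->G->plug->G
Final: ciphertext=HCDEHBEBHG, RIGHT=5, LEFT=4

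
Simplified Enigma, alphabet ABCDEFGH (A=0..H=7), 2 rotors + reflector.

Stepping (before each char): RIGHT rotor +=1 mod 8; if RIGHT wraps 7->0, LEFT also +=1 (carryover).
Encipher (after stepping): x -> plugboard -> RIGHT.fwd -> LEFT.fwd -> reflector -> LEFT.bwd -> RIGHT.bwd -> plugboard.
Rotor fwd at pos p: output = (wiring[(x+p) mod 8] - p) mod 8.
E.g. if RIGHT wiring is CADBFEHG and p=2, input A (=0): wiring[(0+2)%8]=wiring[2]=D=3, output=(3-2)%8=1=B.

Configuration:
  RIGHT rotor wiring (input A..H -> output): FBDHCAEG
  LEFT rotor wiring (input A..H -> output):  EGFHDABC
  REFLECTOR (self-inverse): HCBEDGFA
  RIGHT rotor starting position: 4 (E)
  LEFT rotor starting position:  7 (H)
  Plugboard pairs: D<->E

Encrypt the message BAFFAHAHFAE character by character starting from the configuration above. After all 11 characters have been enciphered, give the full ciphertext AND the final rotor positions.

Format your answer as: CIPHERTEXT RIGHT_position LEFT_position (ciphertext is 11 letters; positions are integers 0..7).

Answer: FCGGHEHFBCD 7 0

Derivation:
Char 1 ('B'): step: R->5, L=7; B->plug->B->R->H->L->C->refl->B->L'->G->R'->F->plug->F
Char 2 ('A'): step: R->6, L=7; A->plug->A->R->G->L->B->refl->C->L'->H->R'->C->plug->C
Char 3 ('F'): step: R->7, L=7; F->plug->F->R->D->L->G->refl->F->L'->B->R'->G->plug->G
Char 4 ('F'): step: R->0, L->0 (L advanced); F->plug->F->R->A->L->E->refl->D->L'->E->R'->G->plug->G
Char 5 ('A'): step: R->1, L=0; A->plug->A->R->A->L->E->refl->D->L'->E->R'->H->plug->H
Char 6 ('H'): step: R->2, L=0; H->plug->H->R->H->L->C->refl->B->L'->G->R'->D->plug->E
Char 7 ('A'): step: R->3, L=0; A->plug->A->R->E->L->D->refl->E->L'->A->R'->H->plug->H
Char 8 ('H'): step: R->4, L=0; H->plug->H->R->D->L->H->refl->A->L'->F->R'->F->plug->F
Char 9 ('F'): step: R->5, L=0; F->plug->F->R->G->L->B->refl->C->L'->H->R'->B->plug->B
Char 10 ('A'): step: R->6, L=0; A->plug->A->R->G->L->B->refl->C->L'->H->R'->C->plug->C
Char 11 ('E'): step: R->7, L=0; E->plug->D->R->E->L->D->refl->E->L'->A->R'->E->plug->D
Final: ciphertext=FCGGHEHFBCD, RIGHT=7, LEFT=0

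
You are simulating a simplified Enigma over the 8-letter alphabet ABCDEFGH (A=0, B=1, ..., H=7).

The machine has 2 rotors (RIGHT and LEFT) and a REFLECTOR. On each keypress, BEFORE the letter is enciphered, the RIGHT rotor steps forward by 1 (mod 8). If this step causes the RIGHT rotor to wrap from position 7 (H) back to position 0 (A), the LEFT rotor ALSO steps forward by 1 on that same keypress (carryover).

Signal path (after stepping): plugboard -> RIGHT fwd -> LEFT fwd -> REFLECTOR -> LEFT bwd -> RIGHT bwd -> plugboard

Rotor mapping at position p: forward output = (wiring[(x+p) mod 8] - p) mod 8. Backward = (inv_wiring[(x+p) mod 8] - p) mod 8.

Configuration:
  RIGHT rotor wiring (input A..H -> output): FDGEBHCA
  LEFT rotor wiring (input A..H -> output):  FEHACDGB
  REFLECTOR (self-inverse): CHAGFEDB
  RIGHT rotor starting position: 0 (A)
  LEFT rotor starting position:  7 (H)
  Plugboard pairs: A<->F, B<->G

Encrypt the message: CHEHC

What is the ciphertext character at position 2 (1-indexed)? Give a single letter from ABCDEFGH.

Char 1 ('C'): step: R->1, L=7; C->plug->C->R->D->L->A->refl->C->L'->A->R'->D->plug->D
Char 2 ('H'): step: R->2, L=7; H->plug->H->R->B->L->G->refl->D->L'->F->R'->D->plug->D

D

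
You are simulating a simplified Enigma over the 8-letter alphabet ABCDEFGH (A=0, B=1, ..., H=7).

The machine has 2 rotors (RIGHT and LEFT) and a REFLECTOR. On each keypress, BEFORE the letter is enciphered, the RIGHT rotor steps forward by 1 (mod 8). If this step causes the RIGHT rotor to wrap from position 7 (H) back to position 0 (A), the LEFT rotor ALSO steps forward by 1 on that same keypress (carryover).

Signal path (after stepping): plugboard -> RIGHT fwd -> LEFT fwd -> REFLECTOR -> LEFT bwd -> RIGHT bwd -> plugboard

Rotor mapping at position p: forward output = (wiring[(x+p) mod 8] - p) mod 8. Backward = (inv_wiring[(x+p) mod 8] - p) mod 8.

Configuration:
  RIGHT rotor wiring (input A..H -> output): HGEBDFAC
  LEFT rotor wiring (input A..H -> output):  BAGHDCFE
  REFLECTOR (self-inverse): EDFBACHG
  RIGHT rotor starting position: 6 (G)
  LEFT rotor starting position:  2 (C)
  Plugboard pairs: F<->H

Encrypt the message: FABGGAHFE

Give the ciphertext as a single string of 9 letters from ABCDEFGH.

Char 1 ('F'): step: R->7, L=2; F->plug->H->R->B->L->F->refl->C->L'->F->R'->D->plug->D
Char 2 ('A'): step: R->0, L->3 (L advanced); A->plug->A->R->H->L->D->refl->B->L'->E->R'->C->plug->C
Char 3 ('B'): step: R->1, L=3; B->plug->B->R->D->L->C->refl->F->L'->G->R'->H->plug->F
Char 4 ('G'): step: R->2, L=3; G->plug->G->R->F->L->G->refl->H->L'->C->R'->A->plug->A
Char 5 ('G'): step: R->3, L=3; G->plug->G->R->D->L->C->refl->F->L'->G->R'->A->plug->A
Char 6 ('A'): step: R->4, L=3; A->plug->A->R->H->L->D->refl->B->L'->E->R'->C->plug->C
Char 7 ('H'): step: R->5, L=3; H->plug->F->R->H->L->D->refl->B->L'->E->R'->G->plug->G
Char 8 ('F'): step: R->6, L=3; F->plug->H->R->H->L->D->refl->B->L'->E->R'->B->plug->B
Char 9 ('E'): step: R->7, L=3; E->plug->E->R->C->L->H->refl->G->L'->F->R'->D->plug->D

Answer: DCFAACGBD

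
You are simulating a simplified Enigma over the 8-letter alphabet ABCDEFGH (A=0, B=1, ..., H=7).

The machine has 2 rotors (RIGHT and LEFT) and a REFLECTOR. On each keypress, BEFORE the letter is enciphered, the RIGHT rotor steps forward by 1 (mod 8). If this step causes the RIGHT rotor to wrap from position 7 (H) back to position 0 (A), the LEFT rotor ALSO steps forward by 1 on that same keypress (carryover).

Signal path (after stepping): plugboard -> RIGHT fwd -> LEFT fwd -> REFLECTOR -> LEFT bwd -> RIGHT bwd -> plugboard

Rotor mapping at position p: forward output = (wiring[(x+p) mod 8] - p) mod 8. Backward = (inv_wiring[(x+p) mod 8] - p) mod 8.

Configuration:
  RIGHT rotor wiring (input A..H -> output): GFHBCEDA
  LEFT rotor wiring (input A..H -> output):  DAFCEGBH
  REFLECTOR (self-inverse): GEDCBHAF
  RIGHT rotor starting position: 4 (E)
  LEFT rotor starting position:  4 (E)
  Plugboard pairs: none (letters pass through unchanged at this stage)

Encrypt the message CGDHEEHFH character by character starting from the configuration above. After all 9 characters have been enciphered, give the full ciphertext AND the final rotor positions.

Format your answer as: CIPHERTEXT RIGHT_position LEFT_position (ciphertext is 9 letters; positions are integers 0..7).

Char 1 ('C'): step: R->5, L=4; C->plug->C->R->D->L->D->refl->C->L'->B->R'->D->plug->D
Char 2 ('G'): step: R->6, L=4; G->plug->G->R->E->L->H->refl->F->L'->C->R'->B->plug->B
Char 3 ('D'): step: R->7, L=4; D->plug->D->R->A->L->A->refl->G->L'->H->R'->B->plug->B
Char 4 ('H'): step: R->0, L->5 (L advanced); H->plug->H->R->A->L->B->refl->E->L'->B->R'->D->plug->D
Char 5 ('E'): step: R->1, L=5; E->plug->E->R->D->L->G->refl->A->L'->F->R'->H->plug->H
Char 6 ('E'): step: R->2, L=5; E->plug->E->R->B->L->E->refl->B->L'->A->R'->C->plug->C
Char 7 ('H'): step: R->3, L=5; H->plug->H->R->E->L->D->refl->C->L'->C->R'->G->plug->G
Char 8 ('F'): step: R->4, L=5; F->plug->F->R->B->L->E->refl->B->L'->A->R'->B->plug->B
Char 9 ('H'): step: R->5, L=5; H->plug->H->R->F->L->A->refl->G->L'->D->R'->C->plug->C
Final: ciphertext=DBBDHCGBC, RIGHT=5, LEFT=5

Answer: DBBDHCGBC 5 5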